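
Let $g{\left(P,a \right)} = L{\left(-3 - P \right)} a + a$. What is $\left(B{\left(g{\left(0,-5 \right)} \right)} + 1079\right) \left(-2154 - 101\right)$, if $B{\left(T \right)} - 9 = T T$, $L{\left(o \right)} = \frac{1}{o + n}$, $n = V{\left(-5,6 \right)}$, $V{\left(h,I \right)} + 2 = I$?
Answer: $-2678940$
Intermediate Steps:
$V{\left(h,I \right)} = -2 + I$
$n = 4$ ($n = -2 + 6 = 4$)
$L{\left(o \right)} = \frac{1}{4 + o}$ ($L{\left(o \right)} = \frac{1}{o + 4} = \frac{1}{4 + o}$)
$g{\left(P,a \right)} = a + \frac{a}{1 - P}$ ($g{\left(P,a \right)} = \frac{a}{4 - \left(3 + P\right)} + a = \frac{a}{1 - P} + a = a + \frac{a}{1 - P}$)
$B{\left(T \right)} = 9 + T^{2}$ ($B{\left(T \right)} = 9 + T T = 9 + T^{2}$)
$\left(B{\left(g{\left(0,-5 \right)} \right)} + 1079\right) \left(-2154 - 101\right) = \left(\left(9 + \left(- \frac{5 \left(-2 + 0\right)}{-1 + 0}\right)^{2}\right) + 1079\right) \left(-2154 - 101\right) = \left(\left(9 + \left(\left(-5\right) \frac{1}{-1} \left(-2\right)\right)^{2}\right) + 1079\right) \left(-2255\right) = \left(\left(9 + \left(\left(-5\right) \left(-1\right) \left(-2\right)\right)^{2}\right) + 1079\right) \left(-2255\right) = \left(\left(9 + \left(-10\right)^{2}\right) + 1079\right) \left(-2255\right) = \left(\left(9 + 100\right) + 1079\right) \left(-2255\right) = \left(109 + 1079\right) \left(-2255\right) = 1188 \left(-2255\right) = -2678940$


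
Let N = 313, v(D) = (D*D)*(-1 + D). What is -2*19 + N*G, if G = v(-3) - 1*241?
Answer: -86739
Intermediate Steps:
v(D) = D**2*(-1 + D)
G = -277 (G = (-3)**2*(-1 - 3) - 1*241 = 9*(-4) - 241 = -36 - 241 = -277)
-2*19 + N*G = -2*19 + 313*(-277) = -38 - 86701 = -86739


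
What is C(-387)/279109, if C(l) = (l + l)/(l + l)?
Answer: 1/279109 ≈ 3.5828e-6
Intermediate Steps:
C(l) = 1 (C(l) = (2*l)/((2*l)) = (2*l)*(1/(2*l)) = 1)
C(-387)/279109 = 1/279109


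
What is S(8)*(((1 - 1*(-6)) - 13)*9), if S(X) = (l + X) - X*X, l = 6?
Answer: 2700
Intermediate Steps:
S(X) = 6 + X - X² (S(X) = (6 + X) - X*X = (6 + X) - X² = 6 + X - X²)
S(8)*(((1 - 1*(-6)) - 13)*9) = (6 + 8 - 1*8²)*(((1 - 1*(-6)) - 13)*9) = (6 + 8 - 1*64)*(((1 + 6) - 13)*9) = (6 + 8 - 64)*((7 - 13)*9) = -(-300)*9 = -50*(-54) = 2700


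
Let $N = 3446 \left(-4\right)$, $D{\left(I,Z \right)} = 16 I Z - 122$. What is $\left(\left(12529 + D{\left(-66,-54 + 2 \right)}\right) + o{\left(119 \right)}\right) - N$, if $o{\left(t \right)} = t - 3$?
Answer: $81219$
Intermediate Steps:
$o{\left(t \right)} = -3 + t$
$D{\left(I,Z \right)} = -122 + 16 I Z$ ($D{\left(I,Z \right)} = 16 I Z - 122 = -122 + 16 I Z$)
$N = -13784$
$\left(\left(12529 + D{\left(-66,-54 + 2 \right)}\right) + o{\left(119 \right)}\right) - N = \left(\left(12529 - \left(122 + 1056 \left(-54 + 2\right)\right)\right) + \left(-3 + 119\right)\right) - -13784 = \left(\left(12529 - \left(122 + 1056 \left(-52\right)\right)\right) + 116\right) + 13784 = \left(\left(12529 + \left(-122 + 54912\right)\right) + 116\right) + 13784 = \left(\left(12529 + 54790\right) + 116\right) + 13784 = \left(67319 + 116\right) + 13784 = 67435 + 13784 = 81219$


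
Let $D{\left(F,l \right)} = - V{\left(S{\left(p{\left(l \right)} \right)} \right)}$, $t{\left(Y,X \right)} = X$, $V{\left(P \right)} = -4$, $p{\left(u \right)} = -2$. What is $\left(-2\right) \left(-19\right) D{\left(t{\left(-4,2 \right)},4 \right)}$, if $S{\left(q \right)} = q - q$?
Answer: $152$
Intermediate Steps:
$S{\left(q \right)} = 0$
$D{\left(F,l \right)} = 4$ ($D{\left(F,l \right)} = \left(-1\right) \left(-4\right) = 4$)
$\left(-2\right) \left(-19\right) D{\left(t{\left(-4,2 \right)},4 \right)} = \left(-2\right) \left(-19\right) 4 = 38 \cdot 4 = 152$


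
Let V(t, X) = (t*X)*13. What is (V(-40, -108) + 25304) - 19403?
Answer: 62061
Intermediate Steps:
V(t, X) = 13*X*t (V(t, X) = (X*t)*13 = 13*X*t)
(V(-40, -108) + 25304) - 19403 = (13*(-108)*(-40) + 25304) - 19403 = (56160 + 25304) - 19403 = 81464 - 19403 = 62061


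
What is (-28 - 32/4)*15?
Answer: -540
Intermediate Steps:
(-28 - 32/4)*15 = (-28 - 32*¼)*15 = (-28 - 8)*15 = -36*15 = -540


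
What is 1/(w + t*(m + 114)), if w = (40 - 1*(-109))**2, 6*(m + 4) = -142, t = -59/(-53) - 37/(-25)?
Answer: 3975/89138899 ≈ 4.4593e-5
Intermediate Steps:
t = 3436/1325 (t = -59*(-1/53) - 37*(-1/25) = 59/53 + 37/25 = 3436/1325 ≈ 2.5932)
m = -83/3 (m = -4 + (1/6)*(-142) = -4 - 71/3 = -83/3 ≈ -27.667)
w = 22201 (w = (40 + 109)**2 = 149**2 = 22201)
1/(w + t*(m + 114)) = 1/(22201 + 3436*(-83/3 + 114)/1325) = 1/(22201 + (3436/1325)*(259/3)) = 1/(22201 + 889924/3975) = 1/(89138899/3975) = 3975/89138899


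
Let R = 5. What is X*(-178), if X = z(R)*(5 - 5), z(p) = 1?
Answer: 0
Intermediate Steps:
X = 0 (X = 1*(5 - 5) = 1*0 = 0)
X*(-178) = 0*(-178) = 0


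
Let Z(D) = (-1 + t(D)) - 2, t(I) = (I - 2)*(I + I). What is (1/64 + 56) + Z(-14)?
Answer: 32065/64 ≈ 501.02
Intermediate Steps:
t(I) = 2*I*(-2 + I) (t(I) = (-2 + I)*(2*I) = 2*I*(-2 + I))
Z(D) = -3 + 2*D*(-2 + D) (Z(D) = (-1 + 2*D*(-2 + D)) - 2 = -3 + 2*D*(-2 + D))
(1/64 + 56) + Z(-14) = (1/64 + 56) + (-3 + 2*(-14)*(-2 - 14)) = (1/64 + 56) + (-3 + 2*(-14)*(-16)) = 3585/64 + (-3 + 448) = 3585/64 + 445 = 32065/64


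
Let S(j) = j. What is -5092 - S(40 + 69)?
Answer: -5201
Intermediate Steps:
-5092 - S(40 + 69) = -5092 - (40 + 69) = -5092 - 1*109 = -5092 - 109 = -5201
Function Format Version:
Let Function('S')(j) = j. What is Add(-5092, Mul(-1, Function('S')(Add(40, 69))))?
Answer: -5201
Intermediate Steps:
Add(-5092, Mul(-1, Function('S')(Add(40, 69)))) = Add(-5092, Mul(-1, Add(40, 69))) = Add(-5092, Mul(-1, 109)) = Add(-5092, -109) = -5201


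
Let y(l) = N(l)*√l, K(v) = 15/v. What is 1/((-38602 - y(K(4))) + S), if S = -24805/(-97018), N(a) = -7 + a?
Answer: -1937805984850976/74802689191824164347 - 244724800424*√15/224408067575472493041 ≈ -2.5910e-5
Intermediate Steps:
S = 24805/97018 (S = -24805*(-1/97018) = 24805/97018 ≈ 0.25567)
y(l) = √l*(-7 + l) (y(l) = (-7 + l)*√l = √l*(-7 + l))
1/((-38602 - y(K(4))) + S) = 1/((-38602 - √(15/4)*(-7 + 15/4)) + 24805/97018) = 1/((-38602 - √15/2*(-13)/4) + 24805/97018) = 1/((-38602 - (-13)*√15/8) + 24805/97018) = 1/((-38602 + 13*√15/8) + 24805/97018) = 1/(-3745064031/97018 + 13*√15/8)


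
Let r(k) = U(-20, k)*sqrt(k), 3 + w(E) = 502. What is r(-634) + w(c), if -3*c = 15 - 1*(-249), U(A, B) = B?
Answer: 499 - 634*I*sqrt(634) ≈ 499.0 - 15964.0*I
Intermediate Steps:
c = -88 (c = -(15 - 1*(-249))/3 = -(15 + 249)/3 = -1/3*264 = -88)
w(E) = 499 (w(E) = -3 + 502 = 499)
r(k) = k**(3/2) (r(k) = k*sqrt(k) = k**(3/2))
r(-634) + w(c) = (-634)**(3/2) + 499 = -634*I*sqrt(634) + 499 = 499 - 634*I*sqrt(634)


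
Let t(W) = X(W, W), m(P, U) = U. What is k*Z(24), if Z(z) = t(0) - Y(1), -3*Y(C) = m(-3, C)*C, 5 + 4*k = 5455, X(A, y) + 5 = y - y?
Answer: -19075/3 ≈ -6358.3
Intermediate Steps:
X(A, y) = -5 (X(A, y) = -5 + (y - y) = -5 + 0 = -5)
k = 2725/2 (k = -5/4 + (¼)*5455 = -5/4 + 5455/4 = 2725/2 ≈ 1362.5)
t(W) = -5
Y(C) = -C²/3 (Y(C) = -C*C/3 = -C²/3)
Z(z) = -14/3 (Z(z) = -5 - (-1)*1²/3 = -5 - (-1)/3 = -5 - 1*(-⅓) = -5 + ⅓ = -14/3)
k*Z(24) = (2725/2)*(-14/3) = -19075/3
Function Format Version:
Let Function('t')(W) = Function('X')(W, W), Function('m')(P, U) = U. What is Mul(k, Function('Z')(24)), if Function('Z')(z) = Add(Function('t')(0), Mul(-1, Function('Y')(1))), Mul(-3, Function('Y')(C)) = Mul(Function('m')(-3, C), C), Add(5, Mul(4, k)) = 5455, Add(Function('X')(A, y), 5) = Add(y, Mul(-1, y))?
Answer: Rational(-19075, 3) ≈ -6358.3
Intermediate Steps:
Function('X')(A, y) = -5 (Function('X')(A, y) = Add(-5, Add(y, Mul(-1, y))) = Add(-5, 0) = -5)
k = Rational(2725, 2) (k = Add(Rational(-5, 4), Mul(Rational(1, 4), 5455)) = Add(Rational(-5, 4), Rational(5455, 4)) = Rational(2725, 2) ≈ 1362.5)
Function('t')(W) = -5
Function('Y')(C) = Mul(Rational(-1, 3), Pow(C, 2)) (Function('Y')(C) = Mul(Rational(-1, 3), Mul(C, C)) = Mul(Rational(-1, 3), Pow(C, 2)))
Function('Z')(z) = Rational(-14, 3) (Function('Z')(z) = Add(-5, Mul(-1, Mul(Rational(-1, 3), Pow(1, 2)))) = Add(-5, Mul(-1, Mul(Rational(-1, 3), 1))) = Add(-5, Mul(-1, Rational(-1, 3))) = Add(-5, Rational(1, 3)) = Rational(-14, 3))
Mul(k, Function('Z')(24)) = Mul(Rational(2725, 2), Rational(-14, 3)) = Rational(-19075, 3)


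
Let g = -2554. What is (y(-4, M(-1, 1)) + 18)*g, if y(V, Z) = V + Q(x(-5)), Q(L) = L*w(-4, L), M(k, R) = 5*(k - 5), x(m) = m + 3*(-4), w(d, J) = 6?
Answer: 224752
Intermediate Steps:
x(m) = -12 + m (x(m) = m - 12 = -12 + m)
M(k, R) = -25 + 5*k (M(k, R) = 5*(-5 + k) = -25 + 5*k)
Q(L) = 6*L (Q(L) = L*6 = 6*L)
y(V, Z) = -102 + V (y(V, Z) = V + 6*(-12 - 5) = V + 6*(-17) = V - 102 = -102 + V)
(y(-4, M(-1, 1)) + 18)*g = ((-102 - 4) + 18)*(-2554) = (-106 + 18)*(-2554) = -88*(-2554) = 224752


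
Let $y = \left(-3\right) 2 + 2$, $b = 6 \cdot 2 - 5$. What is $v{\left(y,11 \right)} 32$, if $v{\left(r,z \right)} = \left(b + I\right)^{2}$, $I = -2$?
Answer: $800$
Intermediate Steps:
$b = 7$ ($b = 12 - 5 = 7$)
$y = -4$ ($y = -6 + 2 = -4$)
$v{\left(r,z \right)} = 25$ ($v{\left(r,z \right)} = \left(7 - 2\right)^{2} = 5^{2} = 25$)
$v{\left(y,11 \right)} 32 = 25 \cdot 32 = 800$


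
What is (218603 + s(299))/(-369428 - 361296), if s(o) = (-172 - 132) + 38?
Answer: -218337/730724 ≈ -0.29880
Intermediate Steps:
s(o) = -266 (s(o) = -304 + 38 = -266)
(218603 + s(299))/(-369428 - 361296) = (218603 - 266)/(-369428 - 361296) = 218337/(-730724) = 218337*(-1/730724) = -218337/730724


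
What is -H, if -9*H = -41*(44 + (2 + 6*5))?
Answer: -3116/9 ≈ -346.22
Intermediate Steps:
H = 3116/9 (H = -(-41)*(44 + (2 + 6*5))/9 = -(-41)*(44 + (2 + 30))/9 = -(-41)*(44 + 32)/9 = -(-41)*76/9 = -⅑*(-3116) = 3116/9 ≈ 346.22)
-H = -1*3116/9 = -3116/9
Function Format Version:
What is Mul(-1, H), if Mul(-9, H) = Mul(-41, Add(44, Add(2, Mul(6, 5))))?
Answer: Rational(-3116, 9) ≈ -346.22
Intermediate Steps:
H = Rational(3116, 9) (H = Mul(Rational(-1, 9), Mul(-41, Add(44, Add(2, Mul(6, 5))))) = Mul(Rational(-1, 9), Mul(-41, Add(44, Add(2, 30)))) = Mul(Rational(-1, 9), Mul(-41, Add(44, 32))) = Mul(Rational(-1, 9), Mul(-41, 76)) = Mul(Rational(-1, 9), -3116) = Rational(3116, 9) ≈ 346.22)
Mul(-1, H) = Mul(-1, Rational(3116, 9)) = Rational(-3116, 9)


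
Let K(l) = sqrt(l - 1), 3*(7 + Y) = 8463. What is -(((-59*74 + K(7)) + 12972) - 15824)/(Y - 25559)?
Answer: -7218/22745 + sqrt(6)/22745 ≈ -0.31724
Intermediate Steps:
Y = 2814 (Y = -7 + (1/3)*8463 = -7 + 2821 = 2814)
K(l) = sqrt(-1 + l)
-(((-59*74 + K(7)) + 12972) - 15824)/(Y - 25559) = -(((-59*74 + sqrt(-1 + 7)) + 12972) - 15824)/(2814 - 25559) = -(((-4366 + sqrt(6)) + 12972) - 15824)/(-22745) = -((8606 + sqrt(6)) - 15824)*(-1)/22745 = -(-7218 + sqrt(6))*(-1)/22745 = -(7218/22745 - sqrt(6)/22745) = -7218/22745 + sqrt(6)/22745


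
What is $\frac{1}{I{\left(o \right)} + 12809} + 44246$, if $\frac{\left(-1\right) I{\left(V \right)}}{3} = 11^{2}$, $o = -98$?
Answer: $\frac{550685717}{12446} \approx 44246.0$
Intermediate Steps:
$I{\left(V \right)} = -363$ ($I{\left(V \right)} = - 3 \cdot 11^{2} = \left(-3\right) 121 = -363$)
$\frac{1}{I{\left(o \right)} + 12809} + 44246 = \frac{1}{-363 + 12809} + 44246 = \frac{1}{12446} + 44246 = \frac{550685717}{12446}$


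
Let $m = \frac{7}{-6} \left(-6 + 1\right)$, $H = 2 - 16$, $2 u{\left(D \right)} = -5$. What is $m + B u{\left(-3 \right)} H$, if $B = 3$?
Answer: $\frac{665}{6} \approx 110.83$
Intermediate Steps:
$u{\left(D \right)} = - \frac{5}{2}$ ($u{\left(D \right)} = \frac{1}{2} \left(-5\right) = - \frac{5}{2}$)
$H = -14$ ($H = 2 - 16 = -14$)
$m = \frac{35}{6}$ ($m = 7 \left(- \frac{1}{6}\right) \left(-5\right) = \left(- \frac{7}{6}\right) \left(-5\right) = \frac{35}{6} \approx 5.8333$)
$m + B u{\left(-3 \right)} H = \frac{35}{6} + 3 \left(- \frac{5}{2}\right) \left(-14\right) = \frac{35}{6} - -105 = \frac{35}{6} + 105 = \frac{665}{6}$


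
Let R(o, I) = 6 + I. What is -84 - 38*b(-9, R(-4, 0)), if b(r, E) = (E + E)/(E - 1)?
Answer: -876/5 ≈ -175.20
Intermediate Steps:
b(r, E) = 2*E/(-1 + E) (b(r, E) = (2*E)/(-1 + E) = 2*E/(-1 + E))
-84 - 38*b(-9, R(-4, 0)) = -84 - 76*(6 + 0)/(-1 + (6 + 0)) = -84 - 76*6/(-1 + 6) = -84 - 76*6/5 = -84 - 38*12/5 = -84 - 456/5 = -876/5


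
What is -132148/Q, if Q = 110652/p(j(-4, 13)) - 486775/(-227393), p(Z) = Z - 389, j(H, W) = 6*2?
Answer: 11328672871828/24977976061 ≈ 453.55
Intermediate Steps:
j(H, W) = 12
p(Z) = -389 + Z
Q = -24977976061/85727161 (Q = 110652/(-389 + 12) - 486775/(-227393) = 110652/(-377) - 486775*(-1/227393) = 110652*(-1/377) + 486775/227393 = -110652/377 + 486775/227393 = -24977976061/85727161 ≈ -291.37)
-132148/Q = -132148/(-24977976061/85727161) = -132148*(-85727161/24977976061) = 11328672871828/24977976061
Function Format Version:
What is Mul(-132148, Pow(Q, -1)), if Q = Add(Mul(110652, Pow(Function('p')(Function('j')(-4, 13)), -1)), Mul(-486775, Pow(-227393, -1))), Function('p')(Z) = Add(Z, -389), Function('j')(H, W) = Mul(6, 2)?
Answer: Rational(11328672871828, 24977976061) ≈ 453.55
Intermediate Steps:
Function('j')(H, W) = 12
Function('p')(Z) = Add(-389, Z)
Q = Rational(-24977976061, 85727161) (Q = Add(Mul(110652, Pow(Add(-389, 12), -1)), Mul(-486775, Pow(-227393, -1))) = Add(Mul(110652, Pow(-377, -1)), Mul(-486775, Rational(-1, 227393))) = Add(Mul(110652, Rational(-1, 377)), Rational(486775, 227393)) = Add(Rational(-110652, 377), Rational(486775, 227393)) = Rational(-24977976061, 85727161) ≈ -291.37)
Mul(-132148, Pow(Q, -1)) = Mul(-132148, Pow(Rational(-24977976061, 85727161), -1)) = Mul(-132148, Rational(-85727161, 24977976061)) = Rational(11328672871828, 24977976061)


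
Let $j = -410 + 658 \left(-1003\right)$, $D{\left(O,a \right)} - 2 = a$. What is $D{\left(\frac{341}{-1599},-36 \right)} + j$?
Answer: $-660418$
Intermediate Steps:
$D{\left(O,a \right)} = 2 + a$
$j = -660384$ ($j = -410 - 659974 = -660384$)
$D{\left(\frac{341}{-1599},-36 \right)} + j = \left(2 - 36\right) - 660384 = -34 - 660384 = -660418$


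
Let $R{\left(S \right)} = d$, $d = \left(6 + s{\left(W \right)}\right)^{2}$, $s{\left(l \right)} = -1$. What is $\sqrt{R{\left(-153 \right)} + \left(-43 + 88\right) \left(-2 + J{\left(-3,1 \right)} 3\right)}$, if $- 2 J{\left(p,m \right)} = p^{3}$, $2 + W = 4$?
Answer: $\frac{\sqrt{7030}}{2} \approx 41.923$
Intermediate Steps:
$W = 2$ ($W = -2 + 4 = 2$)
$J{\left(p,m \right)} = - \frac{p^{3}}{2}$
$d = 25$ ($d = \left(6 - 1\right)^{2} = 5^{2} = 25$)
$R{\left(S \right)} = 25$
$\sqrt{R{\left(-153 \right)} + \left(-43 + 88\right) \left(-2 + J{\left(-3,1 \right)} 3\right)} = \sqrt{25 + \left(-43 + 88\right) \left(-2 + - \frac{\left(-3\right)^{3}}{2} \cdot 3\right)} = \sqrt{25 + 45 \left(-2 + \left(- \frac{1}{2}\right) \left(-27\right) 3\right)} = \sqrt{25 + 45 \left(-2 + \frac{27}{2} \cdot 3\right)} = \sqrt{25 + 45 \left(-2 + \frac{81}{2}\right)} = \sqrt{25 + 45 \cdot \frac{77}{2}} = \sqrt{25 + \frac{3465}{2}} = \sqrt{\frac{3515}{2}} = \frac{\sqrt{7030}}{2}$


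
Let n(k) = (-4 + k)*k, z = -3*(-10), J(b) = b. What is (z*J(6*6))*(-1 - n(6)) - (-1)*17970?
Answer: 3930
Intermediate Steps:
z = 30
n(k) = k*(-4 + k)
(z*J(6*6))*(-1 - n(6)) - (-1)*17970 = (30*(6*6))*(-1 - 6*(-4 + 6)) - (-1)*17970 = (30*36)*(-1 - 6*2) - 1*(-17970) = 1080*(-1 - 1*12) + 17970 = 1080*(-1 - 12) + 17970 = 1080*(-13) + 17970 = -14040 + 17970 = 3930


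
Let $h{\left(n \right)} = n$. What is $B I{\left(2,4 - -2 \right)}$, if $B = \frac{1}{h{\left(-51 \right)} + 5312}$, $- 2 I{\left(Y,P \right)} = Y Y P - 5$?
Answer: $- \frac{19}{10522} \approx -0.0018057$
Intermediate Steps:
$I{\left(Y,P \right)} = \frac{5}{2} - \frac{P Y^{2}}{2}$ ($I{\left(Y,P \right)} = - \frac{Y Y P - 5}{2} = - \frac{Y^{2} P - 5}{2} = - \frac{P Y^{2} - 5}{2} = - \frac{-5 + P Y^{2}}{2} = \frac{5}{2} - \frac{P Y^{2}}{2}$)
$B = \frac{1}{5261}$ ($B = \frac{1}{-51 + 5312} = \frac{1}{5261} \approx 0.00019008$)
$B I{\left(2,4 - -2 \right)} = \frac{\frac{5}{2} - \frac{\left(4 - -2\right) 2^{2}}{2}}{5261} = \frac{\frac{5}{2} - \frac{1}{2} \left(4 + 2\right) 4}{5261} = \frac{\frac{5}{2} - 3 \cdot 4}{5261} = \frac{\frac{5}{2} - 12}{5261} = \frac{1}{5261} \left(- \frac{19}{2}\right) = - \frac{19}{10522}$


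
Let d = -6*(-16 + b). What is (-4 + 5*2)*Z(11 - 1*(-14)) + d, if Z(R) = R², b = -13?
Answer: 3924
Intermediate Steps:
d = 174 (d = -6*(-16 - 13) = -6*(-29) = 174)
(-4 + 5*2)*Z(11 - 1*(-14)) + d = (-4 + 5*2)*(11 - 1*(-14))² + 174 = (-4 + 10)*(11 + 14)² + 174 = 6*25² + 174 = 6*625 + 174 = 3750 + 174 = 3924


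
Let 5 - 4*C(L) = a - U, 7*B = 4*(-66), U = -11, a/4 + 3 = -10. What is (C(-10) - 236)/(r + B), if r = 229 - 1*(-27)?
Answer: -3143/3056 ≈ -1.0285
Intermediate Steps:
a = -52 (a = -12 + 4*(-10) = -12 - 40 = -52)
B = -264/7 (B = (4*(-66))/7 = (⅐)*(-264) = -264/7 ≈ -37.714)
r = 256 (r = 229 + 27 = 256)
C(L) = 23/2 (C(L) = 5/4 - (-52 - 1*(-11))/4 = 5/4 - (-52 + 11)/4 = 5/4 - ¼*(-41) = 5/4 + 41/4 = 23/2)
(C(-10) - 236)/(r + B) = (23/2 - 236)/(256 - 264/7) = -449/(2*1528/7) = -449/2*7/1528 = -3143/3056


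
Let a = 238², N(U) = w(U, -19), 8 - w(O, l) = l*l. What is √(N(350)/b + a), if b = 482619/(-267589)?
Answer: 7*√270187151202843/482619 ≈ 238.41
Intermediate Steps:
w(O, l) = 8 - l² (w(O, l) = 8 - l*l = 8 - l²)
N(U) = -353 (N(U) = 8 - 1*(-19)² = 8 - 1*361 = 8 - 361 = -353)
b = -482619/267589 (b = 482619*(-1/267589) = -482619/267589 ≈ -1.8036)
a = 56644
√(N(350)/b + a) = √(-353/(-482619/267589) + 56644) = √(-353*(-267589/482619) + 56644) = √(94458917/482619 + 56644) = √(27431929553/482619) = 7*√270187151202843/482619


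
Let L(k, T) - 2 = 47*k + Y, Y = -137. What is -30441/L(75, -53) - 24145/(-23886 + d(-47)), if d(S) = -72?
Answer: -4904954/615285 ≈ -7.9718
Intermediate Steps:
L(k, T) = -135 + 47*k (L(k, T) = 2 + (47*k - 137) = 2 + (-137 + 47*k) = -135 + 47*k)
-30441/L(75, -53) - 24145/(-23886 + d(-47)) = -30441/(-135 + 47*75) - 24145/(-23886 - 72) = -30441/(-135 + 3525) - 24145/(-23958) = -30441/3390 - 24145*(-1/23958) = -30441*1/3390 + 2195/2178 = -10147/1130 + 2195/2178 = -4904954/615285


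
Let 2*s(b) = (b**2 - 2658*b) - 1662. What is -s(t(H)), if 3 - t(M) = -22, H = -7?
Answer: 67487/2 ≈ 33744.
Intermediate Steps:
t(M) = 25 (t(M) = 3 - 1*(-22) = 3 + 22 = 25)
s(b) = -831 + b**2/2 - 1329*b (s(b) = ((b**2 - 2658*b) - 1662)/2 = (-1662 + b**2 - 2658*b)/2 = -831 + b**2/2 - 1329*b)
-s(t(H)) = -(-831 + (1/2)*25**2 - 1329*25) = -(-831 + (1/2)*625 - 33225) = -(-831 + 625/2 - 33225) = -1*(-67487/2) = 67487/2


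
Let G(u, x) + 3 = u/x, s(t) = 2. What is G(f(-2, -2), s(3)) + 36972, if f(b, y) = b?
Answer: 36968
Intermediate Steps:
G(u, x) = -3 + u/x
G(f(-2, -2), s(3)) + 36972 = (-3 - 2/2) + 36972 = (-3 - 2*½) + 36972 = (-3 - 1) + 36972 = -4 + 36972 = 36968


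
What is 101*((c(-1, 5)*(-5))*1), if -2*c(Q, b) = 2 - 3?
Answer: -505/2 ≈ -252.50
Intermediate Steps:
c(Q, b) = 1/2 (c(Q, b) = -(2 - 3)/2 = -1/2*(-1) = 1/2)
101*((c(-1, 5)*(-5))*1) = 101*(((1/2)*(-5))*1) = 101*(-5/2*1) = 101*(-5/2) = -505/2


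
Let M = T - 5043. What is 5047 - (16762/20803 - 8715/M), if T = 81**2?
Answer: 53178278089/10526318 ≈ 5051.9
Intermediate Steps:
T = 6561
M = 1518 (M = 6561 - 5043 = 1518)
5047 - (16762/20803 - 8715/M) = 5047 - (16762/20803 - 8715/1518) = 5047 - (16762*(1/20803) - 8715*1/1518) = 5047 - (16762/20803 - 2905/506) = 5047 - 1*(-51951143/10526318) = 5047 + 51951143/10526318 = 53178278089/10526318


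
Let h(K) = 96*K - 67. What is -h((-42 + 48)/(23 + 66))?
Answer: 5387/89 ≈ 60.528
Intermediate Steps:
h(K) = -67 + 96*K
-h((-42 + 48)/(23 + 66)) = -(-67 + 96*((-42 + 48)/(23 + 66))) = -(-67 + 96*(6/89)) = -(-67 + 576/89) = -1*(-5387/89) = 5387/89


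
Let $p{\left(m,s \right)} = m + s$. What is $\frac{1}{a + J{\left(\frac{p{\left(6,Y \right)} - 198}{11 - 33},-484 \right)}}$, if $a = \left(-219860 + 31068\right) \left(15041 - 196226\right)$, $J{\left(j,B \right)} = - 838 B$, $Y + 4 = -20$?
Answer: $\frac{1}{34206684112} \approx 2.9234 \cdot 10^{-11}$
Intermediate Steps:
$Y = -24$ ($Y = -4 - 20 = -24$)
$a = 34206278520$ ($a = \left(-188792\right) \left(-181185\right) = 34206278520$)
$\frac{1}{a + J{\left(\frac{p{\left(6,Y \right)} - 198}{11 - 33},-484 \right)}} = \frac{1}{34206278520 - -405592} = \frac{1}{34206278520 + 405592} = \frac{1}{34206684112}$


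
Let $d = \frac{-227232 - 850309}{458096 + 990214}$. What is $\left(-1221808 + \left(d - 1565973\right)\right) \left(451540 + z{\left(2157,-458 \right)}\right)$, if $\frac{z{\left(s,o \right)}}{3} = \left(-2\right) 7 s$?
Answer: $- \frac{728672763617208923}{724155} \approx -1.0062 \cdot 10^{12}$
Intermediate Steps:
$d = - \frac{1077541}{1448310} \approx -0.744$
$z{\left(s,o \right)} = - 42 s$ ($z{\left(s,o \right)} = 3 \left(-2\right) 7 s = 3 \left(- 14 s\right) = - 42 s$)
$\left(-1221808 + \left(d - 1565973\right)\right) \left(451540 + z{\left(2157,-458 \right)}\right) = \left(-1221808 - \frac{2268015433171}{1448310}\right) \left(451540 - 90594\right) = \left(-1221808 - \frac{2268015433171}{1448310}\right) 360946 = \left(- \frac{4037572177651}{1448310}\right) 360946 = - \frac{728672763617208923}{724155}$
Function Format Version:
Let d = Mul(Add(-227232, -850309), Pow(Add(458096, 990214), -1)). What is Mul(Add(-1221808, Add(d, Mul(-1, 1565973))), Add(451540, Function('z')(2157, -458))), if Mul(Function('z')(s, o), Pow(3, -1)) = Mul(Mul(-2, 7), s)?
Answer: Rational(-728672763617208923, 724155) ≈ -1.0062e+12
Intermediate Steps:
d = Rational(-1077541, 1448310) (d = Mul(-1077541, Pow(1448310, -1)) = Mul(-1077541, Rational(1, 1448310)) = Rational(-1077541, 1448310) ≈ -0.74400)
Function('z')(s, o) = Mul(-42, s) (Function('z')(s, o) = Mul(3, Mul(Mul(-2, 7), s)) = Mul(3, Mul(-14, s)) = Mul(-42, s))
Mul(Add(-1221808, Add(d, Mul(-1, 1565973))), Add(451540, Function('z')(2157, -458))) = Mul(Add(-1221808, Add(Rational(-1077541, 1448310), Mul(-1, 1565973))), Add(451540, Mul(-42, 2157))) = Mul(Add(-1221808, Add(Rational(-1077541, 1448310), -1565973)), Add(451540, -90594)) = Mul(Add(-1221808, Rational(-2268015433171, 1448310)), 360946) = Mul(Rational(-4037572177651, 1448310), 360946) = Rational(-728672763617208923, 724155)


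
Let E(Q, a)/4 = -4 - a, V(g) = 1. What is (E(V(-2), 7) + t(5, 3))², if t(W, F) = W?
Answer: 1521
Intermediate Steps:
E(Q, a) = -16 - 4*a (E(Q, a) = 4*(-4 - a) = -16 - 4*a)
(E(V(-2), 7) + t(5, 3))² = ((-16 - 4*7) + 5)² = ((-16 - 28) + 5)² = (-44 + 5)² = (-39)² = 1521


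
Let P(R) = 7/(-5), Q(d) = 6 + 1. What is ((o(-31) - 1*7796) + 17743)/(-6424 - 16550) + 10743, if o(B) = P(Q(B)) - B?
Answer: 1233998527/114870 ≈ 10743.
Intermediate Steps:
Q(d) = 7
P(R) = -7/5 (P(R) = 7*(-⅕) = -7/5)
o(B) = -7/5 - B
((o(-31) - 1*7796) + 17743)/(-6424 - 16550) + 10743 = (((-7/5 - 1*(-31)) - 1*7796) + 17743)/(-6424 - 16550) + 10743 = (((-7/5 + 31) - 7796) + 17743)/(-22974) + 10743 = ((148/5 - 7796) + 17743)*(-1/22974) + 10743 = (-38832/5 + 17743)*(-1/22974) + 10743 = (49883/5)*(-1/22974) + 10743 = -49883/114870 + 10743 = 1233998527/114870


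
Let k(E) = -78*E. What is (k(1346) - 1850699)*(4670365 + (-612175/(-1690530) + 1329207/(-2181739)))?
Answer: -6737609271834509577040471/737659046334 ≈ -9.1338e+12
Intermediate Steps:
(k(1346) - 1850699)*(4670365 + (-612175/(-1690530) + 1329207/(-2181739))) = (-78*1346 - 1850699)*(4670365 + (-612175/(-1690530) + 1329207/(-2181739))) = (-104988 - 1850699)*(4670365 + (-612175*(-1/1690530) + 1329207*(-1/2181739))) = -1955687*(4670365 + (122435/338106 - 1329207/2181739)) = -1955687*(4670365 - 182291647477/737659046334) = -1955687*3445136809640044433/737659046334 = -6737609271834509577040471/737659046334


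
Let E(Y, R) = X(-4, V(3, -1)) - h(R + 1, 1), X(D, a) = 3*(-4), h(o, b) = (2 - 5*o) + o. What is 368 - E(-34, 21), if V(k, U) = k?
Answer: 294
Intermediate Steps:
h(o, b) = 2 - 4*o
X(D, a) = -12
E(Y, R) = -10 + 4*R (E(Y, R) = -12 - (2 - 4*(R + 1)) = -12 - (2 - 4*(1 + R)) = -12 - (2 + (-4 - 4*R)) = -12 - (-2 - 4*R) = -12 + (2 + 4*R) = -10 + 4*R)
368 - E(-34, 21) = 368 - (-10 + 4*21) = 368 - (-10 + 84) = 368 - 1*74 = 368 - 74 = 294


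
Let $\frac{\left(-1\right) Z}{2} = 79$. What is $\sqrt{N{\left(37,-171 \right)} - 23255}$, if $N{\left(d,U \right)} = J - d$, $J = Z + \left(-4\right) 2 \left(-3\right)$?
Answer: $i \sqrt{23426} \approx 153.06 i$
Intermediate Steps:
$Z = -158$ ($Z = \left(-2\right) 79 = -158$)
$J = -134$ ($J = -158 + \left(-4\right) 2 \left(-3\right) = -158 - -24 = -158 + 24 = -134$)
$N{\left(d,U \right)} = -134 - d$
$\sqrt{N{\left(37,-171 \right)} - 23255} = \sqrt{\left(-134 - 37\right) - 23255} = \sqrt{-171 - 23255} = \sqrt{-23426} = i \sqrt{23426}$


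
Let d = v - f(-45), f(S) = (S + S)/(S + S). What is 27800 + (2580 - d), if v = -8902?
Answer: 39283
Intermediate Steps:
f(S) = 1 (f(S) = (2*S)/((2*S)) = (2*S)*(1/(2*S)) = 1)
d = -8903 (d = -8902 - 1*1 = -8902 - 1 = -8903)
27800 + (2580 - d) = 27800 + (2580 - 1*(-8903)) = 27800 + (2580 + 8903) = 27800 + 11483 = 39283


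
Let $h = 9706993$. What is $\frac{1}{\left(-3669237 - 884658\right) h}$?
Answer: $- \frac{1}{44204626887735} \approx -2.2622 \cdot 10^{-14}$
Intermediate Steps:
$\frac{1}{\left(-3669237 - 884658\right) h} = \frac{1}{\left(-3669237 - 884658\right) 9706993} = \frac{1}{-4553895} \cdot \frac{1}{9706993} = \left(- \frac{1}{4553895}\right) \frac{1}{9706993} = - \frac{1}{44204626887735}$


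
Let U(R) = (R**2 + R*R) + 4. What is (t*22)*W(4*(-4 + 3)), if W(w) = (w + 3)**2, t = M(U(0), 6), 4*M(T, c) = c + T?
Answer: 55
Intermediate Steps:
U(R) = 4 + 2*R**2 (U(R) = (R**2 + R**2) + 4 = 2*R**2 + 4 = 4 + 2*R**2)
M(T, c) = T/4 + c/4 (M(T, c) = (c + T)/4 = (T + c)/4 = T/4 + c/4)
t = 5/2 (t = (4 + 2*0**2)/4 + (1/4)*6 = (4 + 2*0)/4 + 3/2 = (4 + 0)/4 + 3/2 = (1/4)*4 + 3/2 = 1 + 3/2 = 5/2 ≈ 2.5000)
W(w) = (3 + w)**2
(t*22)*W(4*(-4 + 3)) = ((5/2)*22)*(3 + 4*(-4 + 3))**2 = 55*(3 + 4*(-1))**2 = 55*(3 - 4)**2 = 55*(-1)**2 = 55*1 = 55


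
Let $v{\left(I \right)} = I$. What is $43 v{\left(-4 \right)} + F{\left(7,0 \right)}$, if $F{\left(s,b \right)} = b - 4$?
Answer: $-176$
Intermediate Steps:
$F{\left(s,b \right)} = -4 + b$
$43 v{\left(-4 \right)} + F{\left(7,0 \right)} = 43 \left(-4\right) + \left(-4 + 0\right) = -172 - 4 = -176$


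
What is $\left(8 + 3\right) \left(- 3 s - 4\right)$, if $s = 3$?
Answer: $-143$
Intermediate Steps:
$\left(8 + 3\right) \left(- 3 s - 4\right) = \left(8 + 3\right) \left(\left(-3\right) 3 - 4\right) = 11 \left(-9 - 4\right) = 11 \left(-13\right) = -143$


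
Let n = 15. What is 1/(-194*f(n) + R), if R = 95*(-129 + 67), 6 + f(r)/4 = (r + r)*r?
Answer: -1/350434 ≈ -2.8536e-6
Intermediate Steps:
f(r) = -24 + 8*r² (f(r) = -24 + 4*((r + r)*r) = -24 + 4*((2*r)*r) = -24 + 4*(2*r²) = -24 + 8*r²)
R = -5890 (R = 95*(-62) = -5890)
1/(-194*f(n) + R) = 1/(-194*(-24 + 8*15²) - 5890) = 1/(-194*(-24 + 8*225) - 5890) = 1/(-194*(-24 + 1800) - 5890) = 1/(-194*1776 - 5890) = 1/(-344544 - 5890) = 1/(-350434) = -1/350434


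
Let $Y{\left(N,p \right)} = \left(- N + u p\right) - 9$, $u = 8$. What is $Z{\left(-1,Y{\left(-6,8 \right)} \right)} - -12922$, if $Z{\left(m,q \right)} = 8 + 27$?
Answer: $12957$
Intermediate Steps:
$Y{\left(N,p \right)} = -9 - N + 8 p$ ($Y{\left(N,p \right)} = \left(- N + 8 p\right) - 9 = -9 - N + 8 p$)
$Z{\left(m,q \right)} = 35$
$Z{\left(-1,Y{\left(-6,8 \right)} \right)} - -12922 = 35 - -12922 = 35 + 12922 = 12957$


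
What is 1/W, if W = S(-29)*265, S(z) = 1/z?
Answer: -29/265 ≈ -0.10943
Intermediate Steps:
W = -265/29 (W = 265/(-29) = -1/29*265 = -265/29 ≈ -9.1379)
1/W = 1/(-265/29) = -29/265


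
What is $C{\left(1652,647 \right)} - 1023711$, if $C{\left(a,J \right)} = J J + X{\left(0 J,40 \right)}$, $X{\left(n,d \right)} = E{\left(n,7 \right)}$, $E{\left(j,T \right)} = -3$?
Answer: $-605105$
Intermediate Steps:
$X{\left(n,d \right)} = -3$
$C{\left(a,J \right)} = -3 + J^{2}$ ($C{\left(a,J \right)} = J J - 3 = J^{2} - 3 = -3 + J^{2}$)
$C{\left(1652,647 \right)} - 1023711 = \left(-3 + 647^{2}\right) - 1023711 = \left(-3 + 418609\right) - 1023711 = 418606 - 1023711 = -605105$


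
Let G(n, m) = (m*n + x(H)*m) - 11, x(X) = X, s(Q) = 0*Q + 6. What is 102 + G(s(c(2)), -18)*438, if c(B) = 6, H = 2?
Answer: -67788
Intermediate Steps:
s(Q) = 6 (s(Q) = 0 + 6 = 6)
G(n, m) = -11 + 2*m + m*n (G(n, m) = (m*n + 2*m) - 11 = (2*m + m*n) - 11 = -11 + 2*m + m*n)
102 + G(s(c(2)), -18)*438 = 102 + (-11 + 2*(-18) - 18*6)*438 = 102 + (-11 - 36 - 108)*438 = 102 - 155*438 = 102 - 67890 = -67788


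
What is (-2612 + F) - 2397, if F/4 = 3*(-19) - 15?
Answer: -5297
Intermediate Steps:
F = -288 (F = 4*(3*(-19) - 15) = 4*(-57 - 15) = 4*(-72) = -288)
(-2612 + F) - 2397 = (-2612 - 288) - 2397 = -2900 - 2397 = -5297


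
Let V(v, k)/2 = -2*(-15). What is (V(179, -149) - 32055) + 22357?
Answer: -9638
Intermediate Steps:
V(v, k) = 60 (V(v, k) = 2*(-2*(-15)) = 2*30 = 60)
(V(179, -149) - 32055) + 22357 = (60 - 32055) + 22357 = -31995 + 22357 = -9638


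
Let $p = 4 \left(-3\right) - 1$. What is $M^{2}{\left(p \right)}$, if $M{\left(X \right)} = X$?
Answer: $169$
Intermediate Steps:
$p = -13$ ($p = -12 - 1 = -13$)
$M^{2}{\left(p \right)} = \left(-13\right)^{2} = 169$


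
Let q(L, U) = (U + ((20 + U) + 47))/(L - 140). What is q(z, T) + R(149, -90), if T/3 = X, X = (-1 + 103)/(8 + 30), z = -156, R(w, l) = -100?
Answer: -563979/5624 ≈ -100.28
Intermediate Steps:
X = 51/19 (X = 102/38 = 102*(1/38) = 51/19 ≈ 2.6842)
T = 153/19 (T = 3*(51/19) = 153/19 ≈ 8.0526)
q(L, U) = (67 + 2*U)/(-140 + L) (q(L, U) = (U + (67 + U))/(-140 + L) = (67 + 2*U)/(-140 + L))
q(z, T) + R(149, -90) = (67 + 2*(153/19))/(-140 - 156) - 100 = (67 + 306/19)/(-296) - 100 = -1/296*1579/19 - 100 = -1579/5624 - 100 = -563979/5624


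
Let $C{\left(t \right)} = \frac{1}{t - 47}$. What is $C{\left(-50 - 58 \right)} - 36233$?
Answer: $- \frac{5616116}{155} \approx -36233.0$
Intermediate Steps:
$C{\left(t \right)} = \frac{1}{-47 + t}$
$C{\left(-50 - 58 \right)} - 36233 = \frac{1}{-47 - 108} - 36233 = \frac{1}{-155} - 36233 = - \frac{1}{155} - 36233 = - \frac{5616116}{155}$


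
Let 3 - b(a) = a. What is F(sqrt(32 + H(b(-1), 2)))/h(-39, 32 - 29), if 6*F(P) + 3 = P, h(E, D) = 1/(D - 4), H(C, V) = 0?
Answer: 1/2 - 2*sqrt(2)/3 ≈ -0.44281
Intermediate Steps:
b(a) = 3 - a
h(E, D) = 1/(-4 + D)
F(P) = -1/2 + P/6
F(sqrt(32 + H(b(-1), 2)))/h(-39, 32 - 29) = (-1/2 + sqrt(32 + 0)/6)/(1/(-4 + (32 - 29))) = (-1/2 + sqrt(32)/6)/(1/(-4 + 3)) = (-1/2 + (4*sqrt(2))/6)/(1/(-1)) = (-1/2 + 2*sqrt(2)/3)/(-1) = (-1/2 + 2*sqrt(2)/3)*(-1) = 1/2 - 2*sqrt(2)/3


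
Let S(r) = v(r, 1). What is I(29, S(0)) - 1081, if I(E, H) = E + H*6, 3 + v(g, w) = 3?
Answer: -1052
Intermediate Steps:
v(g, w) = 0 (v(g, w) = -3 + 3 = 0)
S(r) = 0
I(E, H) = E + 6*H
I(29, S(0)) - 1081 = (29 + 6*0) - 1081 = (29 + 0) - 1081 = 29 - 1081 = -1052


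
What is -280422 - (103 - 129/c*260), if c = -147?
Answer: -13756905/49 ≈ -2.8075e+5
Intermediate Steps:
-280422 - (103 - 129/c*260) = -280422 - (103 - 129/(-147)*260) = -280422 - (103 - 129*(-1/147)*260) = -280422 - (103 + (43/49)*260) = -280422 - (103 + 11180/49) = -280422 - 1*16227/49 = -280422 - 16227/49 = -13756905/49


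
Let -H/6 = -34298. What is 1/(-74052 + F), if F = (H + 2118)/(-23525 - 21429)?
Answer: -22477/1664570757 ≈ -1.3503e-5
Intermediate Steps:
H = 205788 (H = -6*(-34298) = 205788)
F = -103953/22477 (F = (205788 + 2118)/(-23525 - 21429) = 207906/(-44954) = 207906*(-1/44954) = -103953/22477 ≈ -4.6249)
1/(-74052 + F) = 1/(-74052 - 103953/22477) = 1/(-1664570757/22477) = -22477/1664570757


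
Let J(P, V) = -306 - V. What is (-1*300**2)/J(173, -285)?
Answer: 30000/7 ≈ 4285.7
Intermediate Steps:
(-1*300**2)/J(173, -285) = (-1*300**2)/(-306 - 1*(-285)) = (-1*90000)/(-306 + 285) = -90000/(-21) = -90000*(-1/21) = 30000/7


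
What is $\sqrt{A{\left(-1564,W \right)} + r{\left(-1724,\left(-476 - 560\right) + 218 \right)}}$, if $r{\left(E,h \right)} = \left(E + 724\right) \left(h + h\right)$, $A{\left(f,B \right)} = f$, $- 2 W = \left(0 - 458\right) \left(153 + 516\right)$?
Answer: $6 \sqrt{45401} \approx 1278.5$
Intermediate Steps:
$W = 153201$ ($W = - \frac{\left(0 - 458\right) \left(153 + 516\right)}{2} = - \frac{\left(-458\right) 669}{2} = \left(- \frac{1}{2}\right) \left(-306402\right) = 153201$)
$r{\left(E,h \right)} = 2 h \left(724 + E\right)$ ($r{\left(E,h \right)} = \left(724 + E\right) 2 h = 2 h \left(724 + E\right)$)
$\sqrt{A{\left(-1564,W \right)} + r{\left(-1724,\left(-476 - 560\right) + 218 \right)}} = \sqrt{-1564 + 2 \left(\left(-476 - 560\right) + 218\right) \left(724 - 1724\right)} = \sqrt{-1564 + 2 \left(-1036 + 218\right) \left(-1000\right)} = \sqrt{-1564 + 2 \left(-818\right) \left(-1000\right)} = \sqrt{-1564 + 1636000} = \sqrt{1634436} = 6 \sqrt{45401}$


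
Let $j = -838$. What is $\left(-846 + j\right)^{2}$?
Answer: $2835856$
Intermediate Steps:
$\left(-846 + j\right)^{2} = \left(-846 - 838\right)^{2} = \left(-1684\right)^{2} = 2835856$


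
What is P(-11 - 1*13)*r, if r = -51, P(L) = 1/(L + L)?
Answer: 17/16 ≈ 1.0625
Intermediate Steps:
P(L) = 1/(2*L)
P(-11 - 1*13)*r = (1/(2*(-11 - 1*13)))*(-51) = (1/(2*(-11 - 13)))*(-51) = ((½)/(-24))*(-51) = ((½)*(-1/24))*(-51) = -1/48*(-51) = 17/16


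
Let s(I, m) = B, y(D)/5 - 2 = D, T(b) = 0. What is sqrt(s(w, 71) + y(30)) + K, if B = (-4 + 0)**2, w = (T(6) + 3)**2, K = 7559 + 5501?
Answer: 13060 + 4*sqrt(11) ≈ 13073.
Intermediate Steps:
y(D) = 10 + 5*D
K = 13060
w = 9 (w = (0 + 3)**2 = 3**2 = 9)
B = 16 (B = (-4)**2 = 16)
s(I, m) = 16
sqrt(s(w, 71) + y(30)) + K = sqrt(16 + (10 + 5*30)) + 13060 = sqrt(16 + (10 + 150)) + 13060 = sqrt(16 + 160) + 13060 = sqrt(176) + 13060 = 4*sqrt(11) + 13060 = 13060 + 4*sqrt(11)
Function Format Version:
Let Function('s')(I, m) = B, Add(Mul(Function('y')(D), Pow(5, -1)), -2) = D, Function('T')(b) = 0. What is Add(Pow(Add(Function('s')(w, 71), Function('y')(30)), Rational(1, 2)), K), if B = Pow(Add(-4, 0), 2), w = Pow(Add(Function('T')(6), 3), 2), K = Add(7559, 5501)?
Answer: Add(13060, Mul(4, Pow(11, Rational(1, 2)))) ≈ 13073.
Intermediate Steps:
Function('y')(D) = Add(10, Mul(5, D))
K = 13060
w = 9 (w = Pow(Add(0, 3), 2) = Pow(3, 2) = 9)
B = 16 (B = Pow(-4, 2) = 16)
Function('s')(I, m) = 16
Add(Pow(Add(Function('s')(w, 71), Function('y')(30)), Rational(1, 2)), K) = Add(Pow(Add(16, Add(10, Mul(5, 30))), Rational(1, 2)), 13060) = Add(Pow(Add(16, Add(10, 150)), Rational(1, 2)), 13060) = Add(Pow(Add(16, 160), Rational(1, 2)), 13060) = Add(Pow(176, Rational(1, 2)), 13060) = Add(Mul(4, Pow(11, Rational(1, 2))), 13060) = Add(13060, Mul(4, Pow(11, Rational(1, 2))))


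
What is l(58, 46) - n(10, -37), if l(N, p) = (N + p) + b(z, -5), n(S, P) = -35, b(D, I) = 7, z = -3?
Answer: 146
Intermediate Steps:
l(N, p) = 7 + N + p (l(N, p) = (N + p) + 7 = 7 + N + p)
l(58, 46) - n(10, -37) = (7 + 58 + 46) - 1*(-35) = 111 + 35 = 146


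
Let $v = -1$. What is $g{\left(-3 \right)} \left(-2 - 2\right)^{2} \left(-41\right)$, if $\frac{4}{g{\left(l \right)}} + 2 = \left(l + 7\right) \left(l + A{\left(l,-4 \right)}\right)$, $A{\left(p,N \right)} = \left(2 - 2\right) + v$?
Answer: $\frac{1312}{9} \approx 145.78$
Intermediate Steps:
$A{\left(p,N \right)} = -1$ ($A{\left(p,N \right)} = \left(2 - 2\right) - 1 = 0 - 1 = -1$)
$g{\left(l \right)} = \frac{4}{-2 + \left(-1 + l\right) \left(7 + l\right)}$ ($g{\left(l \right)} = \frac{4}{-2 + \left(l + 7\right) \left(l - 1\right)} = \frac{4}{-2 + \left(7 + l\right) \left(-1 + l\right)} = \frac{4}{-2 + \left(-1 + l\right) \left(7 + l\right)}$)
$g{\left(-3 \right)} \left(-2 - 2\right)^{2} \left(-41\right) = \frac{4}{-9 + \left(-3\right)^{2} + 6 \left(-3\right)} \left(-2 - 2\right)^{2} \left(-41\right) = \frac{4}{-9 + 9 - 18} \left(-4\right)^{2} \left(-41\right) = \frac{4}{-18} \cdot 16 \left(-41\right) = 4 \left(- \frac{1}{18}\right) 16 \left(-41\right) = \left(- \frac{2}{9}\right) 16 \left(-41\right) = \left(- \frac{32}{9}\right) \left(-41\right) = \frac{1312}{9}$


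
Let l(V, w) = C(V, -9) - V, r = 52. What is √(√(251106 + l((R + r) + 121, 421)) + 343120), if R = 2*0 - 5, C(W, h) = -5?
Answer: √(343120 + √250933) ≈ 586.19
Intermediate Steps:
R = -5 (R = 0 - 5 = -5)
l(V, w) = -5 - V
√(√(251106 + l((R + r) + 121, 421)) + 343120) = √(√(251106 + (-5 - ((-5 + 52) + 121))) + 343120) = √(√(251106 + (-5 - (47 + 121))) + 343120) = √(√(251106 + (-5 - 1*168)) + 343120) = √(√(251106 + (-5 - 168)) + 343120) = √(√(251106 - 173) + 343120) = √(√250933 + 343120) = √(343120 + √250933)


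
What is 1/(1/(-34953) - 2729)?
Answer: -34953/95386738 ≈ -0.00036643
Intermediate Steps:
1/(1/(-34953) - 2729) = 1/(-1/34953 - 2729) = 1/(-95386738/34953) = -34953/95386738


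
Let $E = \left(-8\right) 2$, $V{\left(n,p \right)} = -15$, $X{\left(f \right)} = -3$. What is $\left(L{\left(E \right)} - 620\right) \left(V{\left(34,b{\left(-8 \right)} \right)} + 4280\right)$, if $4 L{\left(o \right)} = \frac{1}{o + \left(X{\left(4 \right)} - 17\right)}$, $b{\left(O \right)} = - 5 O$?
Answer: $- \frac{380783465}{144} \approx -2.6443 \cdot 10^{6}$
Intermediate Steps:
$E = -16$
$L{\left(o \right)} = \frac{1}{4 \left(-20 + o\right)}$ ($L{\left(o \right)} = \frac{1}{4 \left(o - 20\right)} = \frac{1}{4 \left(-20 + o\right)}$)
$\left(L{\left(E \right)} - 620\right) \left(V{\left(34,b{\left(-8 \right)} \right)} + 4280\right) = \left(\frac{1}{4 \left(-20 - 16\right)} - 620\right) \left(-15 + 4280\right) = \left(\frac{1}{4 \left(-36\right)} - 620\right) 4265 = \left(\frac{1}{4} \left(- \frac{1}{36}\right) - 620\right) 4265 = \left(- \frac{1}{144} - 620\right) 4265 = \left(- \frac{89281}{144}\right) 4265 = - \frac{380783465}{144}$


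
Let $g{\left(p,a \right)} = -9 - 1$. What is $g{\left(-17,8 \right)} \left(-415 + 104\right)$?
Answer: $3110$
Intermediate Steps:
$g{\left(p,a \right)} = -10$ ($g{\left(p,a \right)} = -9 - 1 = -10$)
$g{\left(-17,8 \right)} \left(-415 + 104\right) = - 10 \left(-415 + 104\right) = \left(-10\right) \left(-311\right) = 3110$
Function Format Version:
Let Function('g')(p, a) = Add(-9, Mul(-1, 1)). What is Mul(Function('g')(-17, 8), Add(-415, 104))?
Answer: 3110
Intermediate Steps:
Function('g')(p, a) = -10 (Function('g')(p, a) = Add(-9, -1) = -10)
Mul(Function('g')(-17, 8), Add(-415, 104)) = Mul(-10, Add(-415, 104)) = Mul(-10, -311) = 3110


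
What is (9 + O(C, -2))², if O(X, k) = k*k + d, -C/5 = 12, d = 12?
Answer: 625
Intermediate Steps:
C = -60 (C = -5*12 = -60)
O(X, k) = 12 + k² (O(X, k) = k*k + 12 = k² + 12 = 12 + k²)
(9 + O(C, -2))² = (9 + (12 + (-2)²))² = (9 + (12 + 4))² = (9 + 16)² = 25² = 625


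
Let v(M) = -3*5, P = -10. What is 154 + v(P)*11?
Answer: -11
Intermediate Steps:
v(M) = -15
154 + v(P)*11 = 154 - 15*11 = 154 - 165 = -11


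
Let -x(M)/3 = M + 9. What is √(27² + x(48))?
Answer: 3*√62 ≈ 23.622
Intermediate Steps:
x(M) = -27 - 3*M (x(M) = -3*(M + 9) = -3*(9 + M) = -27 - 3*M)
√(27² + x(48)) = √(27² + (-27 - 3*48)) = √(729 + (-27 - 144)) = √(729 - 171) = √558 = 3*√62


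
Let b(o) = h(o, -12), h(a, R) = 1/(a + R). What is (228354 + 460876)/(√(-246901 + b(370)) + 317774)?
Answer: 15681787179832/7230208237553 - 413538*I*√3515979934/7230208237553 ≈ 2.1689 - 0.0033915*I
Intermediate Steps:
h(a, R) = 1/(R + a)
b(o) = 1/(-12 + o)
(228354 + 460876)/(√(-246901 + b(370)) + 317774) = (228354 + 460876)/(√(-246901 + 1/(-12 + 370)) + 317774) = 689230/(√(-246901 + 1/358) + 317774) = 689230/(√(-88390557/358) + 317774) = 689230/(3*I*√3515979934/358 + 317774) = 689230/(317774 + 3*I*√3515979934/358)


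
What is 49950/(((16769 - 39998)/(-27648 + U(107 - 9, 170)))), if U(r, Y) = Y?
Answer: 152502900/2581 ≈ 59087.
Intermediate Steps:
49950/(((16769 - 39998)/(-27648 + U(107 - 9, 170)))) = 49950/(((16769 - 39998)/(-27648 + 170))) = 49950/((-23229/(-27478))) = 49950/((-23229*(-1/27478))) = 49950/(23229/27478) = 49950*(27478/23229) = 152502900/2581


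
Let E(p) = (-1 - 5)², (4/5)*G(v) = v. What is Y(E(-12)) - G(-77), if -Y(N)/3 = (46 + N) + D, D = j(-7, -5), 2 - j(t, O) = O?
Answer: -683/4 ≈ -170.75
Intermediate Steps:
G(v) = 5*v/4
j(t, O) = 2 - O
D = 7 (D = 2 - 1*(-5) = 2 + 5 = 7)
E(p) = 36 (E(p) = (-6)² = 36)
Y(N) = -159 - 3*N (Y(N) = -3*((46 + N) + 7) = -3*(53 + N) = -159 - 3*N)
Y(E(-12)) - G(-77) = (-159 - 3*36) - 5*(-77)/4 = (-159 - 108) - 1*(-385/4) = -267 + 385/4 = -683/4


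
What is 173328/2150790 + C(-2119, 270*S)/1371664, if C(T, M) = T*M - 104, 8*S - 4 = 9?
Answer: -167818053691/280967734720 ≈ -0.59729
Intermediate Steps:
S = 13/8 (S = 1/2 + (1/8)*9 = 1/2 + 9/8 = 13/8 ≈ 1.6250)
C(T, M) = -104 + M*T (C(T, M) = M*T - 104 = -104 + M*T)
173328/2150790 + C(-2119, 270*S)/1371664 = 173328/2150790 + (-104 + (270*(13/8))*(-2119))/1371664 = 173328*(1/2150790) + (-104 + (1755/4)*(-2119))*(1/1371664) = 28888/358465 + (-104 - 3718845/4)*(1/1371664) = 28888/358465 - 3719261/4*1/1371664 = 28888/358465 - 531323/783808 = -167818053691/280967734720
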